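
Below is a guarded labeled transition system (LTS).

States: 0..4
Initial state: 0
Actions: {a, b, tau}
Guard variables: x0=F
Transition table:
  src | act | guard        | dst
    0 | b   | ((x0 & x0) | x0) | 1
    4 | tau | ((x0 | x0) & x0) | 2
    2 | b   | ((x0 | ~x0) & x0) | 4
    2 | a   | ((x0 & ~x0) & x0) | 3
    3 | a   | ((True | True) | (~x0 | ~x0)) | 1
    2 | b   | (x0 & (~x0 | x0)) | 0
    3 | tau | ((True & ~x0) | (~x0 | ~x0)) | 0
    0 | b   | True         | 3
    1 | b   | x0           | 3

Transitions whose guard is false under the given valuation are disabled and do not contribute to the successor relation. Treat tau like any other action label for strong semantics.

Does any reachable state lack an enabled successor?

Answer: DEADLOCK at state 1

Trace:
R = {0,1,3}
  0: b→3  [1 out]
  1: ∅  [deadlock]
  3: a→1  tau→0  [2 out]
trace reaching 1: b·a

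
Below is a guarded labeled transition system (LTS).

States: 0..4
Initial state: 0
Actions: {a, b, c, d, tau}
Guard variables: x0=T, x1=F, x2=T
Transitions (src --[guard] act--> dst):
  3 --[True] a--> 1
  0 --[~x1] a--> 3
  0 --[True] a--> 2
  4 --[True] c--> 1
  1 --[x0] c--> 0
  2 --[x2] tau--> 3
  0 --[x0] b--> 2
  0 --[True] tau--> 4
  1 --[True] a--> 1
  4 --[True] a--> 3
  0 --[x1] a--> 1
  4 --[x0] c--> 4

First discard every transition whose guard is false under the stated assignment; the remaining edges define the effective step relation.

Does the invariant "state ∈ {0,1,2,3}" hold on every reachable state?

Answer: INVARIANT VIOLATED at state 4

Trace:
Inv-set: {0,1,2,3}
Reach set: {0,1,2,3,4}
  0: ✓
  1: ✓
  2: ✓
  3: ✓
  4: ✗ unsafe
witness against invariant: tau → 4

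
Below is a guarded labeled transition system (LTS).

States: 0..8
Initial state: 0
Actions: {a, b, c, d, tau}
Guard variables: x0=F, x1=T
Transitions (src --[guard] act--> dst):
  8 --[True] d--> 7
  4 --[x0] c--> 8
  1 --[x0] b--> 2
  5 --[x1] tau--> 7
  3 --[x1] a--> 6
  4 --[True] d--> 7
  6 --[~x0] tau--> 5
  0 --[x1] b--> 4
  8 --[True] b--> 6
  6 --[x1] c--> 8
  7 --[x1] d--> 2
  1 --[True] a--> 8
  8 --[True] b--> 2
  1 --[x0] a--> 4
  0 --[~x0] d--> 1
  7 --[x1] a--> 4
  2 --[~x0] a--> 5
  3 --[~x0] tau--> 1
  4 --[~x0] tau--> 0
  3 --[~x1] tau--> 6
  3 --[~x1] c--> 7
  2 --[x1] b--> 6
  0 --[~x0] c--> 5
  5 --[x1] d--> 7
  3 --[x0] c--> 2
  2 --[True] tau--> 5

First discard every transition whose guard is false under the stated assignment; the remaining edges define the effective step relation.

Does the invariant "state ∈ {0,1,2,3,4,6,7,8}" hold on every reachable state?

Allowed set {0,1,2,3,4,6,7,8}
R = {0,1,2,4,5,6,7,8}
  0: safe
  1: safe
  2: safe
  4: safe
  5: outside
  6: safe
  7: safe
  8: safe
counterexample path to 5: c

Answer: INVARIANT VIOLATED at state 5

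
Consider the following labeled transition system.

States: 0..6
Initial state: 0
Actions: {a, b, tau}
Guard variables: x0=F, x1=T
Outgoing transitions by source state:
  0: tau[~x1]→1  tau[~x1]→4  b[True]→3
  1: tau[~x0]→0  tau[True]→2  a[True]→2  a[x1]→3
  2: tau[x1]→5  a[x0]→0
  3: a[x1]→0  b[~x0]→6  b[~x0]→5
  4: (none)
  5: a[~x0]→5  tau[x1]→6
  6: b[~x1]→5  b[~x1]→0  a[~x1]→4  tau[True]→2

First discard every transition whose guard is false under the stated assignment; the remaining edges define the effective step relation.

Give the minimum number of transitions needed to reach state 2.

Answer: 3

Trace:
Layered search for 2:
  L0 = {0}
  L1 = {3}
  L2 = {5,6}
  L3 = {2}
first hit 2 at d=3 via b·b·tau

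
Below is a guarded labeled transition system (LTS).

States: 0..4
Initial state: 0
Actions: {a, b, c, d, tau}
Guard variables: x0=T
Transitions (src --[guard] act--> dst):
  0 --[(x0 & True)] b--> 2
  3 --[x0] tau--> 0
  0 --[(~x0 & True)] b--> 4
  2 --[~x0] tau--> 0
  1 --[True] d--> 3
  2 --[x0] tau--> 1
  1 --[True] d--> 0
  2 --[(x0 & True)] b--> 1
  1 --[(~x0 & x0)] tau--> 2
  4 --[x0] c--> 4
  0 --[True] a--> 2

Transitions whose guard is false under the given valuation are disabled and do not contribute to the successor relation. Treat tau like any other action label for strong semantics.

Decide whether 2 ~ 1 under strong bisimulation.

Answer: NOT BISIMILAR

Working:
Bisimulation quotient by refinement:
  round 0: {{0,1,2,3,4}}
  round 1: {{0},{1},{2},{3},{4}}
5 equivalence class(es) (converged in 2)
[2]={2}  [1]={1}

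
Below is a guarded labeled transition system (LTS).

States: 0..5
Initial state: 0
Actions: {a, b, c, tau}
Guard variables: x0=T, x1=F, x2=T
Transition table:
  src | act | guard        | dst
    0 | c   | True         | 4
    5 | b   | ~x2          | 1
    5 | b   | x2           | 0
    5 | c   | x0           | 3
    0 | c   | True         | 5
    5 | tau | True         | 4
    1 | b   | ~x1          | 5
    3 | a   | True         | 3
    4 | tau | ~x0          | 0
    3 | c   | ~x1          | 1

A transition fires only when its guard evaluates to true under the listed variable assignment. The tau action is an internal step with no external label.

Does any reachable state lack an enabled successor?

Reachable = {0,1,3,4,5}
  0: c→4  c→5  [deg 2]
  1: b→5  [deg 1]
  3: a→3  c→1  [deg 2]
  4: ∅  [no exit]
  5: b→0  c→3  tau→4  [deg 3]
witness 4: c

Answer: DEADLOCK at state 4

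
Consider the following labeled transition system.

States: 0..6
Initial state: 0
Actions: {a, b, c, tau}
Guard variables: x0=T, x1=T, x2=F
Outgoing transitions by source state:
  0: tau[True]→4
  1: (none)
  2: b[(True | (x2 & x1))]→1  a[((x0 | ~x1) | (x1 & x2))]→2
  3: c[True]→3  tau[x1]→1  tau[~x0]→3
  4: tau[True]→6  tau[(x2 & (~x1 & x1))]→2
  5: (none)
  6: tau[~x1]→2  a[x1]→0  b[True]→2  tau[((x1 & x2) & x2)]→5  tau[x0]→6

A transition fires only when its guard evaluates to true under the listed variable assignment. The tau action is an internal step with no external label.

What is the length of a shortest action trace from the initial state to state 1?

Answer: 4

Working:
BFS to 1:
  depth 0: {0}
  depth 1: {4}
  depth 2: {6}
  depth 3: {2}
  depth 4: {1}
depth(1)=4, e.g. tau·tau·b·b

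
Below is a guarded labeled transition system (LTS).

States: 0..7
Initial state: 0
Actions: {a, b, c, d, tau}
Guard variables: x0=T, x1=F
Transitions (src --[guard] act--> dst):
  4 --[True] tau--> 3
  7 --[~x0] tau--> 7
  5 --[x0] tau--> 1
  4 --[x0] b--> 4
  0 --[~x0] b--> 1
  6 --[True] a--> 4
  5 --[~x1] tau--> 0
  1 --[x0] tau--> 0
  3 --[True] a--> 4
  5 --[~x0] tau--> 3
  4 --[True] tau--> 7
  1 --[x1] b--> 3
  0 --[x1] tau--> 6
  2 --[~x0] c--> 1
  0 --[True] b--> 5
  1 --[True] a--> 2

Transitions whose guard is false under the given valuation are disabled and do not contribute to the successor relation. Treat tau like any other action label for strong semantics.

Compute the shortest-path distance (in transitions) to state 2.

Answer: 3

Working:
Breadth-first toward 2:
  L0 = {0}
  L1 = {5}
  L2 = {1}
  L3 = {2}
2 enters at depth 3; path b·tau·a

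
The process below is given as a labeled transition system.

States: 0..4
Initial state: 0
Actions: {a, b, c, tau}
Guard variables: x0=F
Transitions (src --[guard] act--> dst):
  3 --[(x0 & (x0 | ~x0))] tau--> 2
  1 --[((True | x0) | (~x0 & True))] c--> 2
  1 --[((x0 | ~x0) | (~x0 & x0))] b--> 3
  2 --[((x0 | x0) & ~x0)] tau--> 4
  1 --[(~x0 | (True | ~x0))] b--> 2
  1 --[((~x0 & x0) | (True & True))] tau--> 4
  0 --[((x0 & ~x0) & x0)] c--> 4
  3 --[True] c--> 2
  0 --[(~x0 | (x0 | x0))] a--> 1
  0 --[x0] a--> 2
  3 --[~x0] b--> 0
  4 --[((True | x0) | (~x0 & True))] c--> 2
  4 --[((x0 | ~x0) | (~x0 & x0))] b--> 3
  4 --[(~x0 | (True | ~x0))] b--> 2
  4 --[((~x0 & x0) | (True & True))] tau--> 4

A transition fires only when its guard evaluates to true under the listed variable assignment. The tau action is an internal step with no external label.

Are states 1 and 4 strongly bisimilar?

Refine partition for ~:
  round 0: {{0,1,2,3,4}}
  round 1: {{0},{1,4},{2},{3}}
4 equivalence class(es) (converged in 2)
[1]={1,4}  [4]={1,4}

Answer: BISIMILAR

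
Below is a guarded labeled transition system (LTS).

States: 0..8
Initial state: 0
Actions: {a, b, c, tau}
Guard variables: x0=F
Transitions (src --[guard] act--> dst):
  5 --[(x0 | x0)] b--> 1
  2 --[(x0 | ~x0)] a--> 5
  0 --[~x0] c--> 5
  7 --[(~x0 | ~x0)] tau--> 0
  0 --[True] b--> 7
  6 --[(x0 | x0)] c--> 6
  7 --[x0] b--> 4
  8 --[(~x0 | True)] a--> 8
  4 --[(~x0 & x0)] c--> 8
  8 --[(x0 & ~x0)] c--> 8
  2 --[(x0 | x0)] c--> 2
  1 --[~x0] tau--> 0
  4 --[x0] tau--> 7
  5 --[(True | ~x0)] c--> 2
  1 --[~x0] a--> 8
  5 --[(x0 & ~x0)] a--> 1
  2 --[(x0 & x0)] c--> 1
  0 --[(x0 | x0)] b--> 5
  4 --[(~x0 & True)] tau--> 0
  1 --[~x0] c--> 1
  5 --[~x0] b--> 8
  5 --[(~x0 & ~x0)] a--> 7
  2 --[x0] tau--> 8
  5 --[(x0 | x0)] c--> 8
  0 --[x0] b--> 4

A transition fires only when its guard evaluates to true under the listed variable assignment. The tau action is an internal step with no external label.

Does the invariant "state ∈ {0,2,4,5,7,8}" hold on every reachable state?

Allowed set {0,2,4,5,7,8}
Reach set: {0,2,5,7,8}
  0: safe
  2: safe
  5: safe
  7: safe
  8: safe

Answer: INVARIANT HOLDS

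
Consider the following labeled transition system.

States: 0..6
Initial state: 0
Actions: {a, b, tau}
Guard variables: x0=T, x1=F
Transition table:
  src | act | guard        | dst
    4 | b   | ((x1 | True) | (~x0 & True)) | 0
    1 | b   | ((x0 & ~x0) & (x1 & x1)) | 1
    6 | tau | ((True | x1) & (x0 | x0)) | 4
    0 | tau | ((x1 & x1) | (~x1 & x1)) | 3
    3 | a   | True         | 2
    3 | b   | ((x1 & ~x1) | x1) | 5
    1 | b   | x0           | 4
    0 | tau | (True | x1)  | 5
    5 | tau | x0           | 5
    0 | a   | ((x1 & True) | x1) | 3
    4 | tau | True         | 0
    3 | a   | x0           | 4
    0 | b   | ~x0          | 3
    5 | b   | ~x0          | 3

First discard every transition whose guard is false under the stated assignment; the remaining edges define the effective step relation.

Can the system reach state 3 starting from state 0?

Answer: UNREACHABLE

Working:
Guard filter leaves 8 enabled edge(s).
L0 = {0}
L1 = {5}  cumulative {0,5}
Reachable = {0,5}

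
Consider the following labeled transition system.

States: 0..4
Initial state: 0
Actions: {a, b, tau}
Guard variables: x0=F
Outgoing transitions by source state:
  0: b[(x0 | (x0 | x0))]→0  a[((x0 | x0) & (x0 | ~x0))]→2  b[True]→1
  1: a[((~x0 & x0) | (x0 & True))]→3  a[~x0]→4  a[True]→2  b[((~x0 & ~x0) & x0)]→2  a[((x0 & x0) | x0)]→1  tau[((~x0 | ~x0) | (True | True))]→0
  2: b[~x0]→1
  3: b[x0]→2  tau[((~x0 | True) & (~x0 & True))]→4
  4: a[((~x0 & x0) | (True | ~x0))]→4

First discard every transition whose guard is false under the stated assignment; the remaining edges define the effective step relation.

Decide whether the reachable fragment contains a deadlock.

Reachable = {0,1,2,4}
  0: b→1  [deg 1]
  1: a→2  a→4  tau→0  [deg 3]
  2: b→1  [deg 1]
  4: a→4  [deg 1]

Answer: DEADLOCK-FREE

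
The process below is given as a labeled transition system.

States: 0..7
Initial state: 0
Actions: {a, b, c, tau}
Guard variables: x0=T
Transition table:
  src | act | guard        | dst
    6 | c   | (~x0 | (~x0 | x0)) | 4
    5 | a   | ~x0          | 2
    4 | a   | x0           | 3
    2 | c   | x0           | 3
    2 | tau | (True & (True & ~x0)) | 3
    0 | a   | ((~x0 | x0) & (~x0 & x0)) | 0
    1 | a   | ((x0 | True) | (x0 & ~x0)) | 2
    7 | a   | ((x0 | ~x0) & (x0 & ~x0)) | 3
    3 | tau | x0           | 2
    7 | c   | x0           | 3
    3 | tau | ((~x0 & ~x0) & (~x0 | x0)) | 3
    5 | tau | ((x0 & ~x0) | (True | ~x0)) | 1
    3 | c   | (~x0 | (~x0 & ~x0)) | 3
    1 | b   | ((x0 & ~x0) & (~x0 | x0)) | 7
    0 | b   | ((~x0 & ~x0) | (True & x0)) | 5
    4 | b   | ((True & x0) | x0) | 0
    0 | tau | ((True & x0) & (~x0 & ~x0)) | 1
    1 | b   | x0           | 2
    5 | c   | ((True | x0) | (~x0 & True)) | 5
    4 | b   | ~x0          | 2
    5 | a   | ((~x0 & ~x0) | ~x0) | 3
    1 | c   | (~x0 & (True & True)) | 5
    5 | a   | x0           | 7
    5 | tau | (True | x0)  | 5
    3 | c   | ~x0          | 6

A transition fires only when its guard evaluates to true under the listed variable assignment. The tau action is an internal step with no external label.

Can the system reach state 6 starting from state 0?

Answer: UNREACHABLE

Analysis:
Guard filter leaves 13 enabled edge(s).
L0 = {0}
L1 = {5}  total {0,5}
L2 = {1,7}  total {0,1,5,7}
L3 = {2,3}  total {0,1,2,3,5,7}
R = {0,1,2,3,5,7}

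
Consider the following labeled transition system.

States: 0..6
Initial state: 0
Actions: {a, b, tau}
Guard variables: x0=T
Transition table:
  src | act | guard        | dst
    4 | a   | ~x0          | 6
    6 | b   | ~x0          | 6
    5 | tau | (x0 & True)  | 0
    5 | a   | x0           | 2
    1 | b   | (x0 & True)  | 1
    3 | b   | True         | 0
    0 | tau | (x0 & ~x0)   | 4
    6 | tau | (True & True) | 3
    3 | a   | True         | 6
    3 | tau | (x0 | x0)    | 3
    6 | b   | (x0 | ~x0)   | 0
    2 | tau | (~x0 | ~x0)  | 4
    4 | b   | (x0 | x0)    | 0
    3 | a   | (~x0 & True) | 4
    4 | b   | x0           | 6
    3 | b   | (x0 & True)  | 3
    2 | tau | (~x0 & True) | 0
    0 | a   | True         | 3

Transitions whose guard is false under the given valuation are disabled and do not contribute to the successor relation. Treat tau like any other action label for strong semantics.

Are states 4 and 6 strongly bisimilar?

Compute ~ classes (split until stable):
  P[0] = {{0,1,2,3,4,5,6}}
  P[1] = {{0},{1,4},{2},{3},{5},{6}}
  P[2] = {{0},{1},{2},{3},{4},{5},{6}}
7 equivalence class(es) (converged in 3)
[4]={4}  [6]={6}

Answer: NOT BISIMILAR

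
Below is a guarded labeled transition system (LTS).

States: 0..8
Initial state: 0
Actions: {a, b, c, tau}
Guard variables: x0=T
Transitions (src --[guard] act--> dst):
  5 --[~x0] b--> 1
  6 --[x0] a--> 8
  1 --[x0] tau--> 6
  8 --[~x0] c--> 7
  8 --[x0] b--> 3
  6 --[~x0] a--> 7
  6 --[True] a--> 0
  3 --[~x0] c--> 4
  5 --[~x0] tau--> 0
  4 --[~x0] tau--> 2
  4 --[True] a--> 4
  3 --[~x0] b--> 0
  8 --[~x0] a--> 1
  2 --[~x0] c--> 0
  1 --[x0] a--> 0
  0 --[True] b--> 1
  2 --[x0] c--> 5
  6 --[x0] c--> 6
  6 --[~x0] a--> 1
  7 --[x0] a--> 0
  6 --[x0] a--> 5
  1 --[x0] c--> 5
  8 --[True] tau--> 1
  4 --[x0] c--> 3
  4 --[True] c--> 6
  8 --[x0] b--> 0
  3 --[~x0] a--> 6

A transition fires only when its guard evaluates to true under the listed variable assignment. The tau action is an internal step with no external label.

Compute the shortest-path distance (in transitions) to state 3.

Answer: 4

Trace:
Layered search for 3:
  Layer 0: {0}
  Layer 1: {1}
  Layer 2: {5,6}
  Layer 3: {8}
  Layer 4: {3}
3 enters at depth 4; path b·tau·a·b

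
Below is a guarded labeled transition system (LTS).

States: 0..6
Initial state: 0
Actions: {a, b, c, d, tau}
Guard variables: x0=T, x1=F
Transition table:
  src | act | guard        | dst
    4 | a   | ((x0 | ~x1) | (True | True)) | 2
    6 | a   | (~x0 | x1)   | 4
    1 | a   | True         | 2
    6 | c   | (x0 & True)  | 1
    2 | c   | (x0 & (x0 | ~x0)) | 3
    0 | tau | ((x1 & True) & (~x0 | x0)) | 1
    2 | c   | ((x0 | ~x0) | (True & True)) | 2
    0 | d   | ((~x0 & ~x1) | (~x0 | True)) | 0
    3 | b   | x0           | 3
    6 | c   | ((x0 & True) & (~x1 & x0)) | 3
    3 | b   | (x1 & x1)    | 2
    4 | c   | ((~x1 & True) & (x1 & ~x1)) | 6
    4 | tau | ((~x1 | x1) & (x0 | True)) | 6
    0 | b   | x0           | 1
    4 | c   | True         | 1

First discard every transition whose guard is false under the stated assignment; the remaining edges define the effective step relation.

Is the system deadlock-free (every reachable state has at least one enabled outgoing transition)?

R = {0,1,2,3}
  0: b→1  d→0  [2 exit(s)]
  1: a→2  [1 exit(s)]
  2: c→2  c→3  [2 exit(s)]
  3: b→3  [1 exit(s)]

Answer: DEADLOCK-FREE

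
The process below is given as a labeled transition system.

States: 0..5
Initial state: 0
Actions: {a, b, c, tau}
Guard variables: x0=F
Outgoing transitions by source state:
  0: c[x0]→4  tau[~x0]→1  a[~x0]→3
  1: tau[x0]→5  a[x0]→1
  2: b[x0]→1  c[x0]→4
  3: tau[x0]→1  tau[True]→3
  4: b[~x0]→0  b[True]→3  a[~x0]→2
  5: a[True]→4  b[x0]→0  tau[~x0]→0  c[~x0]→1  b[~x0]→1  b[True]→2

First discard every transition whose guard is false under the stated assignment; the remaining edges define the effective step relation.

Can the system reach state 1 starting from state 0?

After dropping false guards: 11 live edges.
L0 = {0}
L1 = {1,3}  now seen {0,1,3}
Reachable = {0,1,3}
witness 1: tau

Answer: REACHABLE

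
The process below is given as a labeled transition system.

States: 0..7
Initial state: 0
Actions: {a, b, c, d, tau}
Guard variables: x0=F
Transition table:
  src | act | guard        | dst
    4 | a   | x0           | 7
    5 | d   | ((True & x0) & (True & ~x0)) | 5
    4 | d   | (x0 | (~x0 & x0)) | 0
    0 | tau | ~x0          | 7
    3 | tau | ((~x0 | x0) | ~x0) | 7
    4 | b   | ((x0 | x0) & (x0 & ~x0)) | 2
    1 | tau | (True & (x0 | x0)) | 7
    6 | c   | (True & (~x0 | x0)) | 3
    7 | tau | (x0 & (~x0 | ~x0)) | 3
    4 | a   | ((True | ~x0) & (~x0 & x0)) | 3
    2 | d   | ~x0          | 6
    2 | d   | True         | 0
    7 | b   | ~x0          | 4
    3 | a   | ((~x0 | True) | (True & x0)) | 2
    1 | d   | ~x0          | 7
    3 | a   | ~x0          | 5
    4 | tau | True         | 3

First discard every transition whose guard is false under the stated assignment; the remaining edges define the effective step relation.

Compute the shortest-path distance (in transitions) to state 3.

Answer: 3

Working:
Layered search for 3:
  depth 0: {0}
  depth 1: {7}
  depth 2: {4}
  depth 3: {3}
3 enters at depth 3; path tau·b·tau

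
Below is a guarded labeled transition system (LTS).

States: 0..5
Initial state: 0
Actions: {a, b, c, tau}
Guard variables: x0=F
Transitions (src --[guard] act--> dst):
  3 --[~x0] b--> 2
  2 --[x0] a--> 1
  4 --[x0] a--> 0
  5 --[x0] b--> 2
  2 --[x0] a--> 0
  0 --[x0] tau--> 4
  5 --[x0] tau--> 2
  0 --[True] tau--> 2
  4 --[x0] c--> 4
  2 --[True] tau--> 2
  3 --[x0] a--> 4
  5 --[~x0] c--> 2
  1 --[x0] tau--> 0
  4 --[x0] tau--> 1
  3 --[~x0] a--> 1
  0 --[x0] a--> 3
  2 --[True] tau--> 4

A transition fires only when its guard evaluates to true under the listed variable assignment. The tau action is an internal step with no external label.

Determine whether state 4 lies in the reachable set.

After dropping false guards: 6 live edges.
Layer 0: {0}
Layer 1: {2}  now seen {0,2}
Layer 2: {4}  now seen {0,2,4}
R = {0,2,4}
Path to 4: tau·tau

Answer: REACHABLE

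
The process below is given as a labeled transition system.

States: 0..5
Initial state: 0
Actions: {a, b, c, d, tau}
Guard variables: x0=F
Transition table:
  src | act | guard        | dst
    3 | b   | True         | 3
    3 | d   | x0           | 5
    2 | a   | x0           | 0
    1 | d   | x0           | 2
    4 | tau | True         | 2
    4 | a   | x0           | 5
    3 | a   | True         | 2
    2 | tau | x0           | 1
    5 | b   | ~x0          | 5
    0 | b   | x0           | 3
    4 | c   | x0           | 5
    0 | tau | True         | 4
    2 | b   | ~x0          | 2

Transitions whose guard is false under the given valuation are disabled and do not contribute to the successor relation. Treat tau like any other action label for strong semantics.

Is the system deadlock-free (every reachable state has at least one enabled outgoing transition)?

Answer: DEADLOCK-FREE

Analysis:
Reach set: {0,2,4}
  0: tau→4  [1 exit(s)]
  2: b→2  [1 exit(s)]
  4: tau→2  [1 exit(s)]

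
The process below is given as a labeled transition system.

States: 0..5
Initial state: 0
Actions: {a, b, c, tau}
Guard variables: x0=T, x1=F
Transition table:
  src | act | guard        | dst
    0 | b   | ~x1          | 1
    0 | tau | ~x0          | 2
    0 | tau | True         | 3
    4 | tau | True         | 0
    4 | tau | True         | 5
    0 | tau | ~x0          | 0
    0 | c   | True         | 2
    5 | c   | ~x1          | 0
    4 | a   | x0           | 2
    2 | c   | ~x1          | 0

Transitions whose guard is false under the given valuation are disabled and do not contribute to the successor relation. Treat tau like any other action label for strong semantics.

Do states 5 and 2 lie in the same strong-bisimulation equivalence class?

Compute ~ classes (split until stable):
  P[0] = {{0,1,2,3,4,5}}
  P[1] = {{0},{1,3},{2,5},{4}}
4 equivalence class(es) (converged in 2)
[5]={2,5}  [2]={2,5}

Answer: BISIMILAR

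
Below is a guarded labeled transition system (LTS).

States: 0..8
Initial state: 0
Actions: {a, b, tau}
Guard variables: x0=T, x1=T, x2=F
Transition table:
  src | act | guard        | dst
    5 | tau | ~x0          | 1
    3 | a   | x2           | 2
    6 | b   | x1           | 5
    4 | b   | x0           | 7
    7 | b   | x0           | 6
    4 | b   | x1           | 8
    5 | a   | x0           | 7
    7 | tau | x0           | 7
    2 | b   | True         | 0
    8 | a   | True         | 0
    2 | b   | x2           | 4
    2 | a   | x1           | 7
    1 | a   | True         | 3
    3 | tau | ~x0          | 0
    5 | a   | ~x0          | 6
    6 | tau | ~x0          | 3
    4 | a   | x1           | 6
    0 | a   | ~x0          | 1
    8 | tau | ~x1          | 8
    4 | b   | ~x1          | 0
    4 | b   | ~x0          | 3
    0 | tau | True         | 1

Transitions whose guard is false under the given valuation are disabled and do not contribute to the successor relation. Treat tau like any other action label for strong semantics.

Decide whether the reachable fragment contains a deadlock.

Answer: DEADLOCK at state 3

Analysis:
Reach set: {0,1,3}
  0: tau→1  [1 out]
  1: a→3  [1 out]
  3: ∅  [deadlock]
Path to 3: tau·a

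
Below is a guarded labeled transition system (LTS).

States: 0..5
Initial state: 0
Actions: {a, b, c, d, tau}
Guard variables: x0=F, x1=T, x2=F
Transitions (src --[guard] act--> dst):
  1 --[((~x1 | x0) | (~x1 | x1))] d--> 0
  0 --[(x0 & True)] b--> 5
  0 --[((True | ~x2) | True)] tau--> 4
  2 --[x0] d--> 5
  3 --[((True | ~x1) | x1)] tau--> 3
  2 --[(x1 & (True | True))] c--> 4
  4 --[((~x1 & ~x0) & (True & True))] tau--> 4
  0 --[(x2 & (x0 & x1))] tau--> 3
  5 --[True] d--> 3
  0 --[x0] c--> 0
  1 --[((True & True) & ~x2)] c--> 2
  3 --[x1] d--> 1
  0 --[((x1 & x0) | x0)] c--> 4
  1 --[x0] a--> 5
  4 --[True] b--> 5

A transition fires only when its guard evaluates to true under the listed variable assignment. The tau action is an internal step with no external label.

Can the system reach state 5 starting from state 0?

Answer: REACHABLE

Trace:
Guard filter leaves 8 enabled edge(s).
Layer 0: {0}
Layer 1: {4}  total {0,4}
Layer 2: {5}  total {0,4,5}
Layer 3: {3}  total {0,3,4,5}
Layer 4: {1}  total {0,1,3,4,5}
Layer 5: {2}  total {0,1,2,3,4,5}
R = {0,1,2,3,4,5}
Path to 5: tau·b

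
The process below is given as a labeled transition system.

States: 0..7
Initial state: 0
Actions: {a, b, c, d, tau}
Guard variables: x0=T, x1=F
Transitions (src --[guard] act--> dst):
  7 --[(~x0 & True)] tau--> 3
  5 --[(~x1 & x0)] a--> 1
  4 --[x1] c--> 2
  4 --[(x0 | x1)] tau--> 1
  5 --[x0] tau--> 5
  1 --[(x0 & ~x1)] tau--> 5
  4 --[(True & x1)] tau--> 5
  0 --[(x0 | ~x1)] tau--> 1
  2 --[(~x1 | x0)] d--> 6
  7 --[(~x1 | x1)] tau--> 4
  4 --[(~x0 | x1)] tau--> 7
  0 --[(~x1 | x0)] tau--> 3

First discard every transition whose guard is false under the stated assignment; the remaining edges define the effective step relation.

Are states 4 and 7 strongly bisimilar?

Answer: NOT BISIMILAR

Analysis:
Refine partition for ~:
  P[0] = {{0,1,2,3,4,5,6,7}}
  P[1] = {{0,1,4,7},{2},{3,6},{5}}
  P[2] = {{0},{1},{2},{3,6},{4,7},{5}}
  P[3] = {{0},{1},{2},{3,6},{4},{5},{7}}
7 equivalence class(es) (converged in 4)
[4]={4}  [7]={7}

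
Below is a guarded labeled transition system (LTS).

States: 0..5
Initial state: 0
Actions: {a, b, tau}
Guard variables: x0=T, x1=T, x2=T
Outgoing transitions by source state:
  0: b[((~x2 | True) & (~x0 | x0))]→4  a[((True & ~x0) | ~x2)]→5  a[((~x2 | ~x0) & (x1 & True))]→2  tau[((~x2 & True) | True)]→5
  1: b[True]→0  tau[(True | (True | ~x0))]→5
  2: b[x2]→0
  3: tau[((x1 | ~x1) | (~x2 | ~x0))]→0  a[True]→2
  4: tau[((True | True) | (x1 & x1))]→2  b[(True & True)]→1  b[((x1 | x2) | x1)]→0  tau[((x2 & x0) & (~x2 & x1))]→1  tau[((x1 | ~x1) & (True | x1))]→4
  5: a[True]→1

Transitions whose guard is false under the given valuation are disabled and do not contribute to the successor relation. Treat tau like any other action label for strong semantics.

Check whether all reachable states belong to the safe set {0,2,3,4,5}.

Answer: INVARIANT VIOLATED at state 1

Working:
Inv-set: {0,2,3,4,5}
Reachable = {0,1,2,4,5}
  0: safe
  1: outside
  2: safe
  4: safe
  5: safe
witness against invariant: b·b → 1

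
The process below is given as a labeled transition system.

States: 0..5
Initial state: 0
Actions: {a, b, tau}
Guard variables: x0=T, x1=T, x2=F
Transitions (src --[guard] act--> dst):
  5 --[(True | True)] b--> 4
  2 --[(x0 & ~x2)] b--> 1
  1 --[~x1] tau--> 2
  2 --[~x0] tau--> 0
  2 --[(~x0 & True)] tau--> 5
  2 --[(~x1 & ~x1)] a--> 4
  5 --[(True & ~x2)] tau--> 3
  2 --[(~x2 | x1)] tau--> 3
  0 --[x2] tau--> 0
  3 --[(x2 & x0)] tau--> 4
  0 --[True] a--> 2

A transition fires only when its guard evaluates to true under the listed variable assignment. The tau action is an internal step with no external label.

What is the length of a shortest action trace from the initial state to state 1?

Layered search for 1:
  Layer 0: {0}
  Layer 1: {2}
  Layer 2: {1,3}
depth(1)=2, e.g. a·b

Answer: 2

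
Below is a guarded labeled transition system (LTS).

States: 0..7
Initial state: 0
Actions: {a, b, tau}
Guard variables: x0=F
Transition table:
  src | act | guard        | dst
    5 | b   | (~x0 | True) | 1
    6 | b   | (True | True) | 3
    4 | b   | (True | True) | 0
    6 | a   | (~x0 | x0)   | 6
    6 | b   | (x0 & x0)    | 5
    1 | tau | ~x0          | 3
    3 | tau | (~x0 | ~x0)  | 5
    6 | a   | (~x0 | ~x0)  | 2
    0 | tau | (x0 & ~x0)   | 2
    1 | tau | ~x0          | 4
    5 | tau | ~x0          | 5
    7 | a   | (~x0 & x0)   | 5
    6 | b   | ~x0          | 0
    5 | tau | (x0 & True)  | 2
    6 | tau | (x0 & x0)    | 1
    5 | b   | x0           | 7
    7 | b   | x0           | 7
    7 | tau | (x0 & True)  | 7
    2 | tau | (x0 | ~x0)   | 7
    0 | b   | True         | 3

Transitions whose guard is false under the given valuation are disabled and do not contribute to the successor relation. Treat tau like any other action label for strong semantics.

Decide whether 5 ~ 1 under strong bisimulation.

Answer: NOT BISIMILAR

Analysis:
Compute ~ classes (split until stable):
  π0 = {{0,1,2,3,4,5,6,7}}
  π1 = {{0,4},{1,2,3},{5},{6},{7}}
  π2 = {{0},{1},{2},{3},{4},{5},{6},{7}}
Fixed point at round 3; 8 class(es).
class of 5: {5}; class of 1: {1}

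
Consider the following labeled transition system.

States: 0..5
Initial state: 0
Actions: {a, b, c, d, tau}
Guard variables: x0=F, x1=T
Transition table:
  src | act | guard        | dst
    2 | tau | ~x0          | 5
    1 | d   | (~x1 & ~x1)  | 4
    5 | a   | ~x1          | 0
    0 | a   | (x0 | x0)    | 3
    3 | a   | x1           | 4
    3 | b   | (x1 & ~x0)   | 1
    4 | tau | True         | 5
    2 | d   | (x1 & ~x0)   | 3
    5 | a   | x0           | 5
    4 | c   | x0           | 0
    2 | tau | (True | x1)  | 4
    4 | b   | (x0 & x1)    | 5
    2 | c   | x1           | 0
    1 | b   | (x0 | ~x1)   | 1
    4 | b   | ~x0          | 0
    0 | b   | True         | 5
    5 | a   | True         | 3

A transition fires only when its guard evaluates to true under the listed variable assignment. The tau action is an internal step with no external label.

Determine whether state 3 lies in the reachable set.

Answer: REACHABLE

Working:
Guard filter leaves 10 enabled edge(s).
Layer 0: {0}
Layer 1: {5}  now seen {0,5}
Layer 2: {3}  now seen {0,3,5}
Layer 3: {1,4}  now seen {0,1,3,4,5}
R = {0,1,3,4,5}
Path to 3: b·a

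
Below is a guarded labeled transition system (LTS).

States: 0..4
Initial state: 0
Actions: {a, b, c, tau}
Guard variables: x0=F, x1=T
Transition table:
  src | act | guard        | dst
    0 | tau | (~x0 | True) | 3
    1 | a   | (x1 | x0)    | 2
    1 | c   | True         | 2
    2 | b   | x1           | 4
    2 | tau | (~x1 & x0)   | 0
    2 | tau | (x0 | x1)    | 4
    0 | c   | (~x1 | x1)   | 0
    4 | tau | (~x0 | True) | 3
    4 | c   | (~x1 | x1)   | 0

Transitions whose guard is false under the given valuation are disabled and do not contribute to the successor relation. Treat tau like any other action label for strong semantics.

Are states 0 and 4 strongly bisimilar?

Bisimulation quotient by refinement:
  P[0] = {{0,1,2,3,4}}
  P[1] = {{0,4},{1},{2},{3}}
4 equivalence class(es) (converged in 2)
[0]={0,4}  [4]={0,4}

Answer: BISIMILAR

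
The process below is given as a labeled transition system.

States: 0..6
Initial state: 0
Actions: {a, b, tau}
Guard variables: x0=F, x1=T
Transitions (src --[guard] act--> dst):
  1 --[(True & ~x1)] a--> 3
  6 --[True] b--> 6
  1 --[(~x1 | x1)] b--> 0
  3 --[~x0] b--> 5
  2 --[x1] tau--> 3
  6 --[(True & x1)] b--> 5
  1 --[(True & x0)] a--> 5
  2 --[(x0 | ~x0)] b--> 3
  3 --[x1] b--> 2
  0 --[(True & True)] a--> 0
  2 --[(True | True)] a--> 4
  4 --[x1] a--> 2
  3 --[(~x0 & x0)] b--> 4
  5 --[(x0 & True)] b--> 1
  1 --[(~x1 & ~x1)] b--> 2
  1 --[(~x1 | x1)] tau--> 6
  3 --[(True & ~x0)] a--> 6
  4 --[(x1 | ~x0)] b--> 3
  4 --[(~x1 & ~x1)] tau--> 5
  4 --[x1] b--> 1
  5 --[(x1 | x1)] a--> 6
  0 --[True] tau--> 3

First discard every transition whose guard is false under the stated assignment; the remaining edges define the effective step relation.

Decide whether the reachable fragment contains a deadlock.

Answer: DEADLOCK-FREE

Working:
Reachable = {0,1,2,3,4,5,6}
  0: a→0  tau→3  [2 exit(s)]
  1: b→0  tau→6  [2 exit(s)]
  2: a→4  b→3  tau→3  [3 exit(s)]
  3: a→6  b→2  b→5  [3 exit(s)]
  4: a→2  b→1  b→3  [3 exit(s)]
  5: a→6  [1 exit(s)]
  6: b→5  b→6  [2 exit(s)]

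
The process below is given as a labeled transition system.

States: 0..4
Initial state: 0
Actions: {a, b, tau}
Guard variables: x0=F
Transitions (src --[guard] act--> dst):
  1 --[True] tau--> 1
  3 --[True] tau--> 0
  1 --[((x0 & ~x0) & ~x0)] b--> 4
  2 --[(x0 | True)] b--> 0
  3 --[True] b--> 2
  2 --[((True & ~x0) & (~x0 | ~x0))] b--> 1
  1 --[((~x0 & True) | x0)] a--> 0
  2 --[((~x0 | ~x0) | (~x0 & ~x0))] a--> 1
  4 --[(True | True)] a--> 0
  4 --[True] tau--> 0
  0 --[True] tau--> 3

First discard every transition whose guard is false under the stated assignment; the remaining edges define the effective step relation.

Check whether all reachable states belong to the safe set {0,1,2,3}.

Answer: INVARIANT HOLDS

Analysis:
Safe = {0,1,2,3}
Reachable = {0,1,2,3}
  0: ok
  1: ok
  2: ok
  3: ok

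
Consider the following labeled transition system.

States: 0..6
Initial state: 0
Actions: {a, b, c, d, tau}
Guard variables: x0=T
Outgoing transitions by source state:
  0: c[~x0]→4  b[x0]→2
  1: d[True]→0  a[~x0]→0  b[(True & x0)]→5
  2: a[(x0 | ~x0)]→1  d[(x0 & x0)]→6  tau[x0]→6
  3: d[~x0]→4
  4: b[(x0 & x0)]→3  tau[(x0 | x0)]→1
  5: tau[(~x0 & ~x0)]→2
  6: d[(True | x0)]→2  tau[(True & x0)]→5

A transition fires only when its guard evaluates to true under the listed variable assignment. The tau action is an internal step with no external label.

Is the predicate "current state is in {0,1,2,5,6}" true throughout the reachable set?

Answer: INVARIANT HOLDS

Trace:
Safe = {0,1,2,5,6}
Reachable = {0,1,2,5,6}
  0: ✓
  1: ✓
  2: ✓
  5: ✓
  6: ✓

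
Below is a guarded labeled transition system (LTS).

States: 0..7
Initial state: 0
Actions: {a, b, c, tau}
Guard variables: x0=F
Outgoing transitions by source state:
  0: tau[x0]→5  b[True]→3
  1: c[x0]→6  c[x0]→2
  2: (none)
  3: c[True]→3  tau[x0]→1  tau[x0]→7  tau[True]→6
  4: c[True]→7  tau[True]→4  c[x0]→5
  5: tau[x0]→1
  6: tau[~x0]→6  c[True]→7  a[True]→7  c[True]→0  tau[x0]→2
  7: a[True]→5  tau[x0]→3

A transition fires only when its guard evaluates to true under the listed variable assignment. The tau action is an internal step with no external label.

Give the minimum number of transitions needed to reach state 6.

Breadth-first toward 6:
  depth 0: {0}
  depth 1: {3}
  depth 2: {6}
first hit 6 at d=2 via b·tau

Answer: 2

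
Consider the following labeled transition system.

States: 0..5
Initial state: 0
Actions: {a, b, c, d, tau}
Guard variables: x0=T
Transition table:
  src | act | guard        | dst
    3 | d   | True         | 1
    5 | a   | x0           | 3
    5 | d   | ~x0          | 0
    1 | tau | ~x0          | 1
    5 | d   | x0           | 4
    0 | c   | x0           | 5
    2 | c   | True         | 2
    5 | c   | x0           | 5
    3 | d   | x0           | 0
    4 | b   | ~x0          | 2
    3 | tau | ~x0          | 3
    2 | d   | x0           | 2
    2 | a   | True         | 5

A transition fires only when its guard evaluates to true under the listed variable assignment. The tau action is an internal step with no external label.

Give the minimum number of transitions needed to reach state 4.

Breadth-first toward 4:
  Layer 0: {0}
  Layer 1: {5}
  Layer 2: {3,4}
4 enters at depth 2; path c·d

Answer: 2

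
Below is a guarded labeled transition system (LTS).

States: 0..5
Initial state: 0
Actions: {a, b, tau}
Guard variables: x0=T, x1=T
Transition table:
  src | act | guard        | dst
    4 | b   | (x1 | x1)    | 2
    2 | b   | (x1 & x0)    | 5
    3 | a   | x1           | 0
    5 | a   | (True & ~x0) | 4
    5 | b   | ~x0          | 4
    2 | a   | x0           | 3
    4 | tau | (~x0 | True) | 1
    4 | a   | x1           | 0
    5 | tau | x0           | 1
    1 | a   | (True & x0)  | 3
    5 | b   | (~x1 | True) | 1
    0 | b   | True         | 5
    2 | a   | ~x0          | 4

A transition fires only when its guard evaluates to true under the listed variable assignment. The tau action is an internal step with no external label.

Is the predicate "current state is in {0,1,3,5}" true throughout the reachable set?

Answer: INVARIANT HOLDS

Working:
Inv-set: {0,1,3,5}
R = {0,1,3,5}
  0: ok
  1: ok
  3: ok
  5: ok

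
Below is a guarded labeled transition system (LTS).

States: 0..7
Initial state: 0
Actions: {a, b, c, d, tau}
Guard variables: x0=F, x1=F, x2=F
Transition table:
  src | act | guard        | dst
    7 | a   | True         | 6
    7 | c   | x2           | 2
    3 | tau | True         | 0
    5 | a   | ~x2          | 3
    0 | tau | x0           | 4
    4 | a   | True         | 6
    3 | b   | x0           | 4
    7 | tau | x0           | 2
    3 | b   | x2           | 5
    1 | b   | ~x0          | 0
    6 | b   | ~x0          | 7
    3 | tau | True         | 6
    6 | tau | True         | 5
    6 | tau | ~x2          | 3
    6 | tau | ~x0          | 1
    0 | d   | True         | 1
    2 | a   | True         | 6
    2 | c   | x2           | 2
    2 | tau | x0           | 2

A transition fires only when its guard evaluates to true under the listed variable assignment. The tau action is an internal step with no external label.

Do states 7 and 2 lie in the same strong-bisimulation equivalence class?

Bisimulation quotient by refinement:
  π0 = {{0,1,2,3,4,5,6,7}}
  π1 = {{0},{1},{2,4,5,7},{3},{6}}
  π2 = {{0},{1},{2,4,7},{3},{5},{6}}
Fixed point at round 3; 6 class(es).
class of 7: {2,4,7}; class of 2: {2,4,7}

Answer: BISIMILAR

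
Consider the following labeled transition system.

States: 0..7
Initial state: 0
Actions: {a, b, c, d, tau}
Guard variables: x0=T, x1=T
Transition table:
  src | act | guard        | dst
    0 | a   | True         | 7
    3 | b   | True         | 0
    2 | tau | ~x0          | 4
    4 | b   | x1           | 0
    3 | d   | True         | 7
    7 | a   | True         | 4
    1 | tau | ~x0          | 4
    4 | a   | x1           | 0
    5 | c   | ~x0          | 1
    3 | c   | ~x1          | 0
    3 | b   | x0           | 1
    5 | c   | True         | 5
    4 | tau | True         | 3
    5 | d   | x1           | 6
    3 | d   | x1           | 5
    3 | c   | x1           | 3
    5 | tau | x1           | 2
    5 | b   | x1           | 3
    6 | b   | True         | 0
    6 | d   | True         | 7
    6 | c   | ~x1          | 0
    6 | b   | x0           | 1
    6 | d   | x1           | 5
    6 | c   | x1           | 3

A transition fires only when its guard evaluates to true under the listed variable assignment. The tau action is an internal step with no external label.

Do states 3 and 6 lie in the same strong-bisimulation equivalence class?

Answer: BISIMILAR

Analysis:
Bisimulation quotient by refinement:
  P[0] = {{0,1,2,3,4,5,6,7}}
  P[1] = {{0,7},{1,2},{3,6},{4},{5}}
  P[2] = {{0},{1,2},{3,6},{4},{5},{7}}
6 equivalence class(es) (converged in 3)
[3]={3,6}  [6]={3,6}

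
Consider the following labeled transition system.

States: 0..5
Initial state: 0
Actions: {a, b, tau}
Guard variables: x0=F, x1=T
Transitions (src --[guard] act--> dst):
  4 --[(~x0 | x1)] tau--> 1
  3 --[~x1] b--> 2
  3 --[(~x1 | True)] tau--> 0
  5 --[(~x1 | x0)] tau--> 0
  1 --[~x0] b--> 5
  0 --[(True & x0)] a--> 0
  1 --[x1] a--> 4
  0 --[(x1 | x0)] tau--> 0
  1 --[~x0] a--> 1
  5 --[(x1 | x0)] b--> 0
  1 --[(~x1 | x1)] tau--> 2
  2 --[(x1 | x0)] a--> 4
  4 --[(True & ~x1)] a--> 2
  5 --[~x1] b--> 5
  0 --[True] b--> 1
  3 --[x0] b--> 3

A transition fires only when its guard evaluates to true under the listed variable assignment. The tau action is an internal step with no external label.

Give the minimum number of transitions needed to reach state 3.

Answer: UNREACHABLE

Working:
Breadth-first toward 3:
  depth 0: {0}
  depth 1: {1}
  depth 2: {2,4,5}
3 never appears.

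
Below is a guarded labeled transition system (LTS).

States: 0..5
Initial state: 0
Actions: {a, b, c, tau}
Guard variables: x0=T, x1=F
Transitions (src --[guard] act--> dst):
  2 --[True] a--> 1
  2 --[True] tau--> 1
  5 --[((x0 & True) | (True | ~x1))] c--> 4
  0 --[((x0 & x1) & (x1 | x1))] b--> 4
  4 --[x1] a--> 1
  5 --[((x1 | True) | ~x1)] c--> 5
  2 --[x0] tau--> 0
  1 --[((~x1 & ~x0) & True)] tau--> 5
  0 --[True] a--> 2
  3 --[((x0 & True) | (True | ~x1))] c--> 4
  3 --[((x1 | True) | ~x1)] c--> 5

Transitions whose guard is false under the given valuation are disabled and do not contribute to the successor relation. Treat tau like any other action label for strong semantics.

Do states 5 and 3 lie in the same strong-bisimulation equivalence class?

Answer: BISIMILAR

Analysis:
Compute ~ classes (split until stable):
  P[0] = {{0,1,2,3,4,5}}
  P[1] = {{0},{1,4},{2},{3,5}}
stable after 2 split(s): 4 block(s)
[5]={3,5}  [3]={3,5}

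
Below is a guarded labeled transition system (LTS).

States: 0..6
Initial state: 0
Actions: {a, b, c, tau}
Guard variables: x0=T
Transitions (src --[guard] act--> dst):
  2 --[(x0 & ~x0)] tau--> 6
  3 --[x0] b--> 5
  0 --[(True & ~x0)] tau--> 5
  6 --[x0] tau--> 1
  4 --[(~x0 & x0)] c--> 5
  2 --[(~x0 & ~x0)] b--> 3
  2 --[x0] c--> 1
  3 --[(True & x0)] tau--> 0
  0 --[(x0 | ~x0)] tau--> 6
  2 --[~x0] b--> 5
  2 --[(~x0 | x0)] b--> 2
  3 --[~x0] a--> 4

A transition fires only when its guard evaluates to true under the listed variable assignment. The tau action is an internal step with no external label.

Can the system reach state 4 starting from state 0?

After dropping false guards: 6 live edges.
depth 0: {0}
depth 1: {6}  total {0,6}
depth 2: {1}  total {0,1,6}
R = {0,1,6}

Answer: UNREACHABLE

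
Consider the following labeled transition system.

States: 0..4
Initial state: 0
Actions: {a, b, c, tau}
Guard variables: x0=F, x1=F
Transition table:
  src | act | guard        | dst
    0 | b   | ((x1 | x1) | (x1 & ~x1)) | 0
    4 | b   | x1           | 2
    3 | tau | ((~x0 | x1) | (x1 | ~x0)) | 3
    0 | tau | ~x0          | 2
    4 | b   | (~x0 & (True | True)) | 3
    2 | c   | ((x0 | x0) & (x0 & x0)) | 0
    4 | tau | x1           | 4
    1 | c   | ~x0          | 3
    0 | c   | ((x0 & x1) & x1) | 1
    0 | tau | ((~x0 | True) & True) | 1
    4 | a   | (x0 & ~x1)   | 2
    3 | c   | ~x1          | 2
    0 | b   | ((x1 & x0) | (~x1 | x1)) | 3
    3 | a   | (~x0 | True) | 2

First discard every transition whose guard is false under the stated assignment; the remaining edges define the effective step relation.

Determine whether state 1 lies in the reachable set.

Answer: REACHABLE

Trace:
8 transition(s) survive guard evaluation.
L0 = {0}
L1 = {1,2,3}  now seen {0,1,2,3}
Reach set: {0,1,2,3}
witness 1: tau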